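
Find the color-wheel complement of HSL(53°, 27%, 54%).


Complement = opposite side of color wheel = hue + 180°
H' = (53 + 180) mod 360 = 233°
S and L unchanged.
= HSL(233°, 27%, 54%)


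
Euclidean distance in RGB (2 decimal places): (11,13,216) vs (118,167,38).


d = √[(R₁-R₂)² + (G₁-G₂)² + (B₁-B₂)²]
d = √[(11-118)² + (13-167)² + (216-38)²]
d = √[11449 + 23716 + 31684]
d = √66849
d ≈ 258.55


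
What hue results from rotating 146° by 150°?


New hue = (H + rotation) mod 360
New hue = (146 + 150) mod 360
= 296 mod 360
= 296°


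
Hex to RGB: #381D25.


38 → 56 (R)
1D → 29 (G)
25 → 37 (B)
= RGB(56, 29, 37)


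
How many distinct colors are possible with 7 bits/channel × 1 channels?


Total bits = 7 bits/channel × 1 channels = 7 bits
Distinct colors = 2^7
= 128 colors


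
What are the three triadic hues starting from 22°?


Triadic: equally spaced at 120° intervals
H1 = 22°
H2 = (22 + 120) mod 360 = 142°
H3 = (22 + 240) mod 360 = 262°
Triadic = 22°, 142°, 262°


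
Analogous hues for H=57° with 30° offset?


Base hue: 57°
Left analog: (57 - 30) mod 360 = 27°
Right analog: (57 + 30) mod 360 = 87°
Analogous hues = 27° and 87°


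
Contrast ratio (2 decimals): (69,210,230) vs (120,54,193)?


Linearize each sRGB channel c=v/255: c/12.92 if c ≤ 0.04045 else ((c+0.055)/1.055)^2.4
L = 0.2126×R_lin + 0.7152×G_lin + 0.0722×B_lin
Color 1 (69,210,230):
  R=69: 69/255≈0.2706 > 0.04045 → ((0.2706+0.055)/1.055)^2.4 ≈ 0.05951
  G=210: 210/255≈0.8235 > 0.04045 → ((0.8235+0.055)/1.055)^2.4 ≈ 0.64448
  B=230: 230/255≈0.9020 > 0.04045 → ((0.9020+0.055)/1.055)^2.4 ≈ 0.79130
  L1 = 0.2126×0.05951 + 0.7152×0.64448 + 0.0722×0.79130 ≈ 0.53072
Color 2 (120,54,193):
  R=120: 120/255≈0.4706 > 0.04045 → ((0.4706+0.055)/1.055)^2.4 ≈ 0.18782
  G=54: 54/255≈0.2118 > 0.04045 → ((0.2118+0.055)/1.055)^2.4 ≈ 0.03689
  B=193: 193/255≈0.7569 > 0.04045 → ((0.7569+0.055)/1.055)^2.4 ≈ 0.53328
  L2 = 0.2126×0.18782 + 0.7152×0.03689 + 0.0722×0.53328 ≈ 0.10482
Lighter = 0.53072, Darker = 0.10482
Ratio = (L_lighter + 0.05) / (L_darker + 0.05)
Ratio = (0.53072 + 0.05) / (0.10482 + 0.05) = 0.58072 / 0.15482 ≈ 3.7510
Ratio ≈ 3.75:1


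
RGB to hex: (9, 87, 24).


R = 9 → 09 (hex)
G = 87 → 57 (hex)
B = 24 → 18 (hex)
Hex = #095718


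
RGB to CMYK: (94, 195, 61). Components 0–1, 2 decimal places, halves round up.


R'=94/255≈0.3686, G'=195/255≈0.7647, B'=61/255≈0.2392
K = 1 - max(R',G',B') = 1 - 195/255 = 60/255 = 0.23529… → 0.24
(1-R'-K)/(1-K) simplifies to (max-R)/max with max = 195:
C = (195-94)/195 = 101/195 = 0.51794… → 0.52
M = (195-195)/195 = 0/195 = 0 → 0.00
Y = (195-61)/195 = 134/195 = 0.68717… → 0.69
= CMYK(0.52, 0.00, 0.69, 0.24)


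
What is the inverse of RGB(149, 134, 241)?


Invert: (255-R, 255-G, 255-B)
R: 255-149 = 106
G: 255-134 = 121
B: 255-241 = 14
= RGB(106, 121, 14)


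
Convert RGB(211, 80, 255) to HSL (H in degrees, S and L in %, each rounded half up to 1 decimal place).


Normalize: R'=211/255≈0.8275, G'=80/255≈0.3137, B'=255/255≈1.0000
Max=255/255, Min=80/255, Δ=Max-Min=175/255
L = (Max+Min)/2 = (255+80)/510 = 335/510 = 0.65686… → L = 65.7%
L > 0.5 → S = Δ/(2-Max-Min) = 175/(510-255-80) = 175/175 = 1 → S = 100.0%
(the 1/255 factors cancel in S and H, so raw channel differences can be used)
Max is B' → H = 60 × ((R-G)/Δ + 4) = 60 × ((211-80)/175 + 4)
  131/175 + 4 = 0.7485… + 4 = 4.7485…
  H = 60 × 4.7485… = 284.914…° → H = 284.9°
= HSL(284.9°, 100.0%, 65.7%)


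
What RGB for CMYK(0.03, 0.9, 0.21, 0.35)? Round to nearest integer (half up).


R = 255 × (1-C) × (1-K) = 255 × 0.97 × 0.65 = 160.7775 → 161
G = 255 × (1-M) × (1-K) = 255 × 0.10 × 0.65 = 16.575 → 17
B = 255 × (1-Y) × (1-K) = 255 × 0.79 × 0.65 = 130.9425 → 131
= RGB(161, 17, 131)


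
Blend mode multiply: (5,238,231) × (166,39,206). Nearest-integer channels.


Multiply: C = A×B/255, rounded to nearest integer
R: 5×166/255 = 830/255 ≈ 3.255 → 3
G: 238×39/255 = 9282/255 ≈ 36.400 → 36
B: 231×206/255 = 47586/255 ≈ 186.612 → 187
= RGB(3, 36, 187)


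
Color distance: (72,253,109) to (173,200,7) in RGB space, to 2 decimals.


d = √[(R₁-R₂)² + (G₁-G₂)² + (B₁-B₂)²]
d = √[(72-173)² + (253-200)² + (109-7)²]
d = √[10201 + 2809 + 10404]
d = √23414
d ≈ 153.02


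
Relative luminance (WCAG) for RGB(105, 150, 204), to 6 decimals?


Linearize each channel (sRGB transfer function): c = v/255; c_lin = c/12.92 if c ≤ 0.04045, else ((c+0.055)/1.055)^2.4
  R: 105/255 ≈ 0.411765 > 0.04045 → ((0.411765+0.055)/1.055)^2.4 ≈ 0.141263
  G: 150/255 ≈ 0.588235 > 0.04045 → ((0.588235+0.055)/1.055)^2.4 ≈ 0.304987
  B: 204/255 ≈ 0.800000 > 0.04045 → ((0.800000+0.055)/1.055)^2.4 ≈ 0.603827
R_lin = 0.141263, G_lin = 0.304987, B_lin = 0.603827
L = 0.2126×R + 0.7152×G + 0.0722×B
L = 0.2126×0.141263 + 0.7152×0.304987 + 0.0722×0.603827
L ≈ 0.291756


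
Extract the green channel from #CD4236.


Color: #CD4236
R = CD = 205
G = 42 = 66
B = 36 = 54
Green = 66


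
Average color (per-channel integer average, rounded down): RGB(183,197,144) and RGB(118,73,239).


Midpoint: each channel = ⌊(C₁+C₂)/2⌋
R: ⌊(183+118)/2⌋ = 150
G: ⌊(197+73)/2⌋ = 135
B: ⌊(144+239)/2⌋ = 191
= RGB(150, 135, 191)


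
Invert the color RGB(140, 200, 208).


Invert: (255-R, 255-G, 255-B)
R: 255-140 = 115
G: 255-200 = 55
B: 255-208 = 47
= RGB(115, 55, 47)


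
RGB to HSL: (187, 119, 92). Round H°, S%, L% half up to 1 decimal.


Normalize: R'=187/255≈0.7333, G'=119/255≈0.4667, B'=92/255≈0.3608
Max=187/255, Min=92/255, Δ=Max-Min=95/255
L = (Max+Min)/2 = (187+92)/510 = 279/510 = 0.54705… → L = 54.7%
L > 0.5 → S = Δ/(2-Max-Min) = 95/(510-187-92) = 95/231 = 0.41125… → S = 41.1%
(the 1/255 factors cancel in S and H, so raw channel differences can be used)
Max is R' → H = 60 × (((G-B)/Δ) mod 6) = 60 × (((119-92)/95) mod 6)
  27/95 = 0.2842…
  H = 60 × 0.2842… = 17.052…° → H = 17.1°
= HSL(17.1°, 41.1%, 54.7%)


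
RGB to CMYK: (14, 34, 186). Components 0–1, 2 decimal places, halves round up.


R'=14/255≈0.0549, G'=34/255≈0.1333, B'=186/255≈0.7294
K = 1 - max(R',G',B') = 1 - 186/255 = 69/255 = 0.27058… → 0.27
(1-R'-K)/(1-K) simplifies to (max-R)/max with max = 186:
C = (186-14)/186 = 172/186 = 0.92473… → 0.92
M = (186-34)/186 = 152/186 = 0.81720… → 0.82
Y = (186-186)/186 = 0/186 = 0 → 0.00
= CMYK(0.92, 0.82, 0.00, 0.27)


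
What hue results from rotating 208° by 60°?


New hue = (H + rotation) mod 360
New hue = (208 + 60) mod 360
= 268 mod 360
= 268°


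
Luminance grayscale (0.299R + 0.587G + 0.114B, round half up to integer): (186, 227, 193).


Gray = 0.299×R + 0.587×G + 0.114×B
Gray = 0.299×186 + 0.587×227 + 0.114×193
Gray = 55.614 + 133.249 + 22.002
Gray = 210.865 → round half up → 211
Gray = 211


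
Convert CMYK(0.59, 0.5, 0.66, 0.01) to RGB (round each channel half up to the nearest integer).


R = 255 × (1-C) × (1-K) = 255 × 0.41 × 0.99 = 103.5045 → 104
G = 255 × (1-M) × (1-K) = 255 × 0.50 × 0.99 = 126.225 → 126
B = 255 × (1-Y) × (1-K) = 255 × 0.34 × 0.99 = 85.833 → 86
= RGB(104, 126, 86)


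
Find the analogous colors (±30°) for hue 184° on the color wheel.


Base hue: 184°
Left analog: (184 - 30) mod 360 = 154°
Right analog: (184 + 30) mod 360 = 214°
Analogous hues = 154° and 214°


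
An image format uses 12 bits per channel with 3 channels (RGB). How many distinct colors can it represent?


Total bits = 12 bits/channel × 3 channels = 36 bits
Distinct colors = 2^36
= 68,719,476,736 colors


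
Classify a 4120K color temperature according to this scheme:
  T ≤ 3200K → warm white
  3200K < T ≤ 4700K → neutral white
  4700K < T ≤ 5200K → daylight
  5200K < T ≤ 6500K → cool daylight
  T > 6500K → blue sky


Temperature: 4120K
3200K < 4120K ≤ 4700K → neutral white
Classification: neutral white


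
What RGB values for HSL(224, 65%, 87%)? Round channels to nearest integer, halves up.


H=224°, S=0.65, L=0.87
C = (1-|2L-1|)×S = (1-|0.74|)×0.65 = 0.169
H' = H/60 = 224/60 ≈ 3.7333; X = C×(1-|H' mod 2 - 1|) ≈ 0.0451
m = L - C/2 = 0.87 - 0.0845 = 0.7855
Sector ⌊H'⌋ = 3 → (R',G',B') = (0.0, ≈0.0451, 0.169)
RGB = ((R'+m)×255, (G'+m)×255, (B'+m)×255) = (200.3025, 211.7945, 243.3975)
Round half up → RGB(200, 212, 243)


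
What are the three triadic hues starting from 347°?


Triadic: equally spaced at 120° intervals
H1 = 347°
H2 = (347 + 120) mod 360 = 107°
H3 = (347 + 240) mod 360 = 227°
Triadic = 347°, 107°, 227°


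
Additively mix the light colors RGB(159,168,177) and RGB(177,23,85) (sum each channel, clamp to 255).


Additive: each channel = min(255, C₁+C₂)
R: 159+177 = 336 → 255
G: 168+23 = 191 → 191
B: 177+85 = 262 → 255
= RGB(255, 191, 255)


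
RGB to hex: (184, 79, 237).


R = 184 → B8 (hex)
G = 79 → 4F (hex)
B = 237 → ED (hex)
Hex = #B84FED


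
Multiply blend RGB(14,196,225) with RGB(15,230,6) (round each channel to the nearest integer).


Multiply: C = A×B/255, rounded to nearest integer
R: 14×15/255 = 210/255 ≈ 0.824 → 1
G: 196×230/255 = 45080/255 ≈ 176.784 → 177
B: 225×6/255 = 1350/255 ≈ 5.294 → 5
= RGB(1, 177, 5)


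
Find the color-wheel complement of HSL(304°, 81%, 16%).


Complement = opposite side of color wheel = hue + 180°
H' = (304 + 180) mod 360 = 124°
S and L unchanged.
= HSL(124°, 81%, 16%)


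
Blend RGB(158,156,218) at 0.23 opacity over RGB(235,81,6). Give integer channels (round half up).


C = α×F + (1-α)×B, with 1-α = 0.77
R: 0.23×158 + 0.77×235 = 36.34 + 180.95 = 217.29 → 217
G: 0.23×156 + 0.77×81 = 35.88 + 62.37 = 98.25 → 98
B: 0.23×218 + 0.77×6 = 50.14 + 4.62 = 54.76 → 55
= RGB(217, 98, 55)


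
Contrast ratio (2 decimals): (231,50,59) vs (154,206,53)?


Linearize each sRGB channel c=v/255: c/12.92 if c ≤ 0.04045 else ((c+0.055)/1.055)^2.4
L = 0.2126×R_lin + 0.7152×G_lin + 0.0722×B_lin
Color 1 (231,50,59):
  R=231: 231/255≈0.9059 > 0.04045 → ((0.9059+0.055)/1.055)^2.4 ≈ 0.79910
  G=50: 50/255≈0.1961 > 0.04045 → ((0.1961+0.055)/1.055)^2.4 ≈ 0.03190
  B=59: 59/255≈0.2314 > 0.04045 → ((0.2314+0.055)/1.055)^2.4 ≈ 0.04374
  L1 = 0.2126×0.79910 + 0.7152×0.03190 + 0.0722×0.04374 ≈ 0.19586
Color 2 (154,206,53):
  R=154: 154/255≈0.6039 > 0.04045 → ((0.6039+0.055)/1.055)^2.4 ≈ 0.32314
  G=206: 206/255≈0.8078 > 0.04045 → ((0.8078+0.055)/1.055)^2.4 ≈ 0.61721
  B=53: 53/255≈0.2078 > 0.04045 → ((0.2078+0.055)/1.055)^2.4 ≈ 0.03560
  L2 = 0.2126×0.32314 + 0.7152×0.61721 + 0.0722×0.03560 ≈ 0.51270
Lighter = 0.51270, Darker = 0.19586
Ratio = (L_lighter + 0.05) / (L_darker + 0.05)
Ratio = (0.51270 + 0.05) / (0.19586 + 0.05) = 0.56270 / 0.24586 ≈ 2.2887
Ratio ≈ 2.29:1


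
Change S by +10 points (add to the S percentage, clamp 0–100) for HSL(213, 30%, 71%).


Original S = 30%
Adjustment = +10 percentage points
New S = 30 + (10) = 40
Clamp to [0, 100] → 40
= HSL(213°, 40%, 71%)


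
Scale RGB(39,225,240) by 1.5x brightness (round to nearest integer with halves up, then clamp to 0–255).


Multiply each channel by 1.5, round half up, clamp to [0, 255]
R: 39×1.5 = 58.5 → round → 59
G: 225×1.5 = 337.5 → round → 338 → clamp → 255
B: 240×1.5 = 360 → clamp → 255
= RGB(59, 255, 255)


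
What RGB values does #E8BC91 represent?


E8 → 232 (R)
BC → 188 (G)
91 → 145 (B)
= RGB(232, 188, 145)


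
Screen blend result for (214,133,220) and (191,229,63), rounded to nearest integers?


Screen: C = 255 - (255-A)×(255-B)/255, rounded to nearest integer
R: 255 - (255-214)×(255-191)/255 = 255 - 2624/255 ≈ 255 - 10.290 = 244.710 → 245
G: 255 - (255-133)×(255-229)/255 = 255 - 3172/255 ≈ 255 - 12.439 = 242.561 → 243
B: 255 - (255-220)×(255-63)/255 = 255 - 6720/255 ≈ 255 - 26.353 = 228.647 → 229
= RGB(245, 243, 229)


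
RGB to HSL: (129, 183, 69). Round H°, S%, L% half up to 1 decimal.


Normalize: R'=129/255≈0.5059, G'=183/255≈0.7176, B'=69/255≈0.2706
Max=183/255, Min=69/255, Δ=Max-Min=114/255
L = (Max+Min)/2 = (183+69)/510 = 252/510 = 0.49411… → L = 49.4%
L ≤ 0.5 → S = Δ/(Max+Min) = 114/(183+69) = 114/252 = 0.45238… → S = 45.2%
(the 1/255 factors cancel in S and H, so raw channel differences can be used)
Max is G' → H = 60 × ((B-R)/Δ + 2) = 60 × ((69-129)/114 + 2)
  -60/114 + 2 = -0.5263… + 2 = 1.4736…
  H = 60 × 1.4736… = 88.421…° → H = 88.4°
= HSL(88.4°, 45.2%, 49.4%)


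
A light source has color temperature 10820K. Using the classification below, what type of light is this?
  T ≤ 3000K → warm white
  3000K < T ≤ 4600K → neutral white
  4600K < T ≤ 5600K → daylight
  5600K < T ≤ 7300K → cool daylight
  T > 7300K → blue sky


Temperature: 10820K
10820K > 7300K → blue sky
Classification: blue sky


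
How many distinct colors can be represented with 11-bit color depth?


Colors = 2^bits = 2^11
= 2,048 colors


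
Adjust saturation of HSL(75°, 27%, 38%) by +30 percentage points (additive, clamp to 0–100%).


Original S = 27%
Adjustment = +30 percentage points
New S = 27 + (30) = 57
Clamp to [0, 100] → 57
= HSL(75°, 57%, 38%)


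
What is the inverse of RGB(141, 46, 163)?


Invert: (255-R, 255-G, 255-B)
R: 255-141 = 114
G: 255-46 = 209
B: 255-163 = 92
= RGB(114, 209, 92)


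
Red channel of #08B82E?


Color: #08B82E
R = 08 = 8
G = B8 = 184
B = 2E = 46
Red = 8


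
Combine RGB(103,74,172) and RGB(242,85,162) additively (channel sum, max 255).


Additive: each channel = min(255, C₁+C₂)
R: 103+242 = 345 → 255
G: 74+85 = 159 → 159
B: 172+162 = 334 → 255
= RGB(255, 159, 255)


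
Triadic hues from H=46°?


Triadic: equally spaced at 120° intervals
H1 = 46°
H2 = (46 + 120) mod 360 = 166°
H3 = (46 + 240) mod 360 = 286°
Triadic = 46°, 166°, 286°


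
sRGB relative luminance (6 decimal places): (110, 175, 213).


Linearize each channel (sRGB transfer function): c = v/255; c_lin = c/12.92 if c ≤ 0.04045, else ((c+0.055)/1.055)^2.4
  R: 110/255 ≈ 0.431373 > 0.04045 → ((0.431373+0.055)/1.055)^2.4 ≈ 0.155926
  G: 175/255 ≈ 0.686275 > 0.04045 → ((0.686275+0.055)/1.055)^2.4 ≈ 0.428690
  B: 213/255 ≈ 0.835294 > 0.04045 → ((0.835294+0.055)/1.055)^2.4 ≈ 0.665387
R_lin = 0.155926, G_lin = 0.428690, B_lin = 0.665387
L = 0.2126×R + 0.7152×G + 0.0722×B
L = 0.2126×0.155926 + 0.7152×0.428690 + 0.0722×0.665387
L ≈ 0.387790


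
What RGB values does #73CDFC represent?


73 → 115 (R)
CD → 205 (G)
FC → 252 (B)
= RGB(115, 205, 252)


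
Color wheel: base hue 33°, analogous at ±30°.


Base hue: 33°
Left analog: (33 - 30) mod 360 = 3°
Right analog: (33 + 30) mod 360 = 63°
Analogous hues = 3° and 63°


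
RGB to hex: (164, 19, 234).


R = 164 → A4 (hex)
G = 19 → 13 (hex)
B = 234 → EA (hex)
Hex = #A413EA


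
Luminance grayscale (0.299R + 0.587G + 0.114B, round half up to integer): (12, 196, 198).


Gray = 0.299×R + 0.587×G + 0.114×B
Gray = 0.299×12 + 0.587×196 + 0.114×198
Gray = 3.588 + 115.052 + 22.572
Gray = 141.212 → round half up → 141
Gray = 141


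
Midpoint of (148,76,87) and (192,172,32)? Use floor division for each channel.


Midpoint: each channel = ⌊(C₁+C₂)/2⌋
R: ⌊(148+192)/2⌋ = 170
G: ⌊(76+172)/2⌋ = 124
B: ⌊(87+32)/2⌋ = 59
= RGB(170, 124, 59)


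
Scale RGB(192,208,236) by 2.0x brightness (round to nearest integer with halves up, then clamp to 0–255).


Multiply each channel by 2.0, round half up, clamp to [0, 255]
R: 192×2.0 = 384 → clamp → 255
G: 208×2.0 = 416 → clamp → 255
B: 236×2.0 = 472 → clamp → 255
= RGB(255, 255, 255)


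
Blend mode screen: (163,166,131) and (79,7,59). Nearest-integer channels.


Screen: C = 255 - (255-A)×(255-B)/255, rounded to nearest integer
R: 255 - (255-163)×(255-79)/255 = 255 - 16192/255 ≈ 255 - 63.498 = 191.502 → 192
G: 255 - (255-166)×(255-7)/255 = 255 - 22072/255 ≈ 255 - 86.557 = 168.443 → 168
B: 255 - (255-131)×(255-59)/255 = 255 - 24304/255 ≈ 255 - 95.310 = 159.690 → 160
= RGB(192, 168, 160)


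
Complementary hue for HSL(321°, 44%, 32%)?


Complement = opposite side of color wheel = hue + 180°
H' = (321 + 180) mod 360 = 141°
S and L unchanged.
= HSL(141°, 44%, 32%)


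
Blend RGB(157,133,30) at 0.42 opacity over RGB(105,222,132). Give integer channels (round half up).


C = α×F + (1-α)×B, with 1-α = 0.58
R: 0.42×157 + 0.58×105 = 65.94 + 60.90 = 126.84 → 127
G: 0.42×133 + 0.58×222 = 55.86 + 128.76 = 184.62 → 185
B: 0.42×30 + 0.58×132 = 12.60 + 76.56 = 89.16 → 89
= RGB(127, 185, 89)


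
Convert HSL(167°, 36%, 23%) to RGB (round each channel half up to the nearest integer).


H=167°, S=0.36, L=0.23
C = (1-|2L-1|)×S = (1-|-0.54|)×0.36 = 0.1656
H' = H/60 = 167/60 ≈ 2.7833; X = C×(1-|H' mod 2 - 1|) = 0.12972
m = L - C/2 = 0.23 - 0.0828 = 0.1472
Sector ⌊H'⌋ = 2 → (R',G',B') = (0.0, 0.1656, 0.12972)
RGB = ((R'+m)×255, (G'+m)×255, (B'+m)×255) = (37.536, 79.764, 70.6146)
Round half up → RGB(38, 80, 71)


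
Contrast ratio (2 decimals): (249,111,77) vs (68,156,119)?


Linearize each sRGB channel c=v/255: c/12.92 if c ≤ 0.04045 else ((c+0.055)/1.055)^2.4
L = 0.2126×R_lin + 0.7152×G_lin + 0.0722×B_lin
Color 1 (249,111,77):
  R=249: 249/255≈0.9765 > 0.04045 → ((0.9765+0.055)/1.055)^2.4 ≈ 0.94731
  G=111: 111/255≈0.4353 > 0.04045 → ((0.4353+0.055)/1.055)^2.4 ≈ 0.15896
  B=77: 77/255≈0.3020 > 0.04045 → ((0.3020+0.055)/1.055)^2.4 ≈ 0.07421
  L1 = 0.2126×0.94731 + 0.7152×0.15896 + 0.0722×0.07421 ≈ 0.32044
Color 2 (68,156,119):
  R=68: 68/255≈0.2667 > 0.04045 → ((0.2667+0.055)/1.055)^2.4 ≈ 0.05781
  G=156: 156/255≈0.6118 > 0.04045 → ((0.6118+0.055)/1.055)^2.4 ≈ 0.33245
  B=119: 119/255≈0.4667 > 0.04045 → ((0.4667+0.055)/1.055)^2.4 ≈ 0.18447
  L2 = 0.2126×0.05781 + 0.7152×0.33245 + 0.0722×0.18447 ≈ 0.26338
Lighter = 0.32044, Darker = 0.26338
Ratio = (L_lighter + 0.05) / (L_darker + 0.05)
Ratio = (0.32044 + 0.05) / (0.26338 + 0.05) = 0.37044 / 0.31338 ≈ 1.1821
Ratio ≈ 1.18:1


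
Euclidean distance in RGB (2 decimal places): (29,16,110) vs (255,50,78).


d = √[(R₁-R₂)² + (G₁-G₂)² + (B₁-B₂)²]
d = √[(29-255)² + (16-50)² + (110-78)²]
d = √[51076 + 1156 + 1024]
d = √53256
d ≈ 230.77


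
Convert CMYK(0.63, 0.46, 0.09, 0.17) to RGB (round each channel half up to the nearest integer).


R = 255 × (1-C) × (1-K) = 255 × 0.37 × 0.83 = 78.3105 → 78
G = 255 × (1-M) × (1-K) = 255 × 0.54 × 0.83 = 114.291 → 114
B = 255 × (1-Y) × (1-K) = 255 × 0.91 × 0.83 = 192.6015 → 193
= RGB(78, 114, 193)


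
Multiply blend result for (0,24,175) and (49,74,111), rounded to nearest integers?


Multiply: C = A×B/255, rounded to nearest integer
R: 0×49/255 = 0/255 ≈ 0.000 → 0
G: 24×74/255 = 1776/255 ≈ 6.965 → 7
B: 175×111/255 = 19425/255 ≈ 76.176 → 76
= RGB(0, 7, 76)


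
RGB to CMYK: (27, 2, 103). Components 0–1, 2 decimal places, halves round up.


R'=27/255≈0.1059, G'=2/255≈0.0078, B'=103/255≈0.4039
K = 1 - max(R',G',B') = 1 - 103/255 = 152/255 = 0.59607… → 0.60
(1-R'-K)/(1-K) simplifies to (max-R)/max with max = 103:
C = (103-27)/103 = 76/103 = 0.73786… → 0.74
M = (103-2)/103 = 101/103 = 0.98058… → 0.98
Y = (103-103)/103 = 0/103 = 0 → 0.00
= CMYK(0.74, 0.98, 0.00, 0.60)


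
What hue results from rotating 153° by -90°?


New hue = (H + rotation) mod 360
New hue = (153 -90) mod 360
= 63 mod 360
= 63°


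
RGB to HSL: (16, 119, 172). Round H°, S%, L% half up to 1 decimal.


Normalize: R'=16/255≈0.0627, G'=119/255≈0.4667, B'=172/255≈0.6745
Max=172/255, Min=16/255, Δ=Max-Min=156/255
L = (Max+Min)/2 = (172+16)/510 = 188/510 = 0.36862… → L = 36.9%
L ≤ 0.5 → S = Δ/(Max+Min) = 156/(172+16) = 156/188 = 0.82978… → S = 83.0%
(the 1/255 factors cancel in S and H, so raw channel differences can be used)
Max is B' → H = 60 × ((R-G)/Δ + 4) = 60 × ((16-119)/156 + 4)
  -103/156 + 4 = -0.6602… + 4 = 3.3397…
  H = 60 × 3.3397… = 200.384…° → H = 200.4°
= HSL(200.4°, 83.0%, 36.9%)


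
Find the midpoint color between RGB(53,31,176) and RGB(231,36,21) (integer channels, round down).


Midpoint: each channel = ⌊(C₁+C₂)/2⌋
R: ⌊(53+231)/2⌋ = 142
G: ⌊(31+36)/2⌋ = 33
B: ⌊(176+21)/2⌋ = 98
= RGB(142, 33, 98)


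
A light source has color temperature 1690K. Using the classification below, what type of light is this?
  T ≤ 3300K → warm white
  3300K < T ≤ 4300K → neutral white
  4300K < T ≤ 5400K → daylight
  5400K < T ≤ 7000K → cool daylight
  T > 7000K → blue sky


Temperature: 1690K
1690K ≤ 3300K → warm white
Classification: warm white


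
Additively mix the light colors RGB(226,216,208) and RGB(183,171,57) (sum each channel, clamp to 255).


Additive: each channel = min(255, C₁+C₂)
R: 226+183 = 409 → 255
G: 216+171 = 387 → 255
B: 208+57 = 265 → 255
= RGB(255, 255, 255)


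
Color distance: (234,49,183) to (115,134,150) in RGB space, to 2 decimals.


d = √[(R₁-R₂)² + (G₁-G₂)² + (B₁-B₂)²]
d = √[(234-115)² + (49-134)² + (183-150)²]
d = √[14161 + 7225 + 1089]
d = √22475
d ≈ 149.92


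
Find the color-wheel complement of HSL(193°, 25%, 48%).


Complement = opposite side of color wheel = hue + 180°
H' = (193 + 180) mod 360 = 13°
S and L unchanged.
= HSL(13°, 25%, 48%)


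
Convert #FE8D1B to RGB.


FE → 254 (R)
8D → 141 (G)
1B → 27 (B)
= RGB(254, 141, 27)


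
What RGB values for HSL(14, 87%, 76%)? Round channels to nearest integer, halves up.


H=14°, S=0.87, L=0.76
C = (1-|2L-1|)×S = (1-|0.52|)×0.87 = 0.4176
H' = H/60 = 14/60 ≈ 0.2333; X = C×(1-|H' mod 2 - 1|) = 0.09744
m = L - C/2 = 0.76 - 0.2088 = 0.5512
Sector ⌊H'⌋ = 0 → (R',G',B') = (0.4176, 0.09744, 0.0)
RGB = ((R'+m)×255, (G'+m)×255, (B'+m)×255) = (247.044, 165.4032, 140.556)
Round half up → RGB(247, 165, 141)


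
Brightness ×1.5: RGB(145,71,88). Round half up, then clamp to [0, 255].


Multiply each channel by 1.5, round half up, clamp to [0, 255]
R: 145×1.5 = 217.5 → round → 218
G: 71×1.5 = 106.5 → round → 107
B: 88×1.5 = 132
= RGB(218, 107, 132)


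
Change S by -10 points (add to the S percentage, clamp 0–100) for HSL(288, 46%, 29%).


Original S = 46%
Adjustment = -10 percentage points
New S = 46 + (-10) = 36
Clamp to [0, 100] → 36
= HSL(288°, 36%, 29%)


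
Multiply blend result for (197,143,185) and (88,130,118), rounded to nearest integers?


Multiply: C = A×B/255, rounded to nearest integer
R: 197×88/255 = 17336/255 ≈ 67.984 → 68
G: 143×130/255 = 18590/255 ≈ 72.902 → 73
B: 185×118/255 = 21830/255 ≈ 85.608 → 86
= RGB(68, 73, 86)


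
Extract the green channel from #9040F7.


Color: #9040F7
R = 90 = 144
G = 40 = 64
B = F7 = 247
Green = 64


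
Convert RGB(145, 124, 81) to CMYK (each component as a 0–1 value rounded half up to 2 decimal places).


R'=145/255≈0.5686, G'=124/255≈0.4863, B'=81/255≈0.3176
K = 1 - max(R',G',B') = 1 - 145/255 = 110/255 = 0.43137… → 0.43
(1-R'-K)/(1-K) simplifies to (max-R)/max with max = 145:
C = (145-145)/145 = 0/145 = 0 → 0.00
M = (145-124)/145 = 21/145 = 0.14482… → 0.14
Y = (145-81)/145 = 64/145 = 0.44137… → 0.44
= CMYK(0.00, 0.14, 0.44, 0.43)


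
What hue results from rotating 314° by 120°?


New hue = (H + rotation) mod 360
New hue = (314 + 120) mod 360
= 434 mod 360
= 74°


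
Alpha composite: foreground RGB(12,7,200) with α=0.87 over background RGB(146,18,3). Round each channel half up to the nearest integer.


C = α×F + (1-α)×B, with 1-α = 0.13
R: 0.87×12 + 0.13×146 = 10.44 + 18.98 = 29.42 → 29
G: 0.87×7 + 0.13×18 = 6.09 + 2.34 = 8.43 → 8
B: 0.87×200 + 0.13×3 = 174.00 + 0.39 = 174.39 → 174
= RGB(29, 8, 174)


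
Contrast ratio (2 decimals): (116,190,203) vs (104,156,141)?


Linearize each sRGB channel c=v/255: c/12.92 if c ≤ 0.04045 else ((c+0.055)/1.055)^2.4
L = 0.2126×R_lin + 0.7152×G_lin + 0.0722×B_lin
Color 1 (116,190,203):
  R=116: 116/255≈0.4549 > 0.04045 → ((0.4549+0.055)/1.055)^2.4 ≈ 0.17465
  G=190: 190/255≈0.7451 > 0.04045 → ((0.7451+0.055)/1.055)^2.4 ≈ 0.51492
  B=203: 203/255≈0.7961 > 0.04045 → ((0.7961+0.055)/1.055)^2.4 ≈ 0.59720
  L1 = 0.2126×0.17465 + 0.7152×0.51492 + 0.0722×0.59720 ≈ 0.44852
Color 2 (104,156,141):
  R=104: 104/255≈0.4078 > 0.04045 → ((0.4078+0.055)/1.055)^2.4 ≈ 0.13843
  G=156: 156/255≈0.6118 > 0.04045 → ((0.6118+0.055)/1.055)^2.4 ≈ 0.33245
  B=141: 141/255≈0.5529 > 0.04045 → ((0.5529+0.055)/1.055)^2.4 ≈ 0.26636
  L2 = 0.2126×0.13843 + 0.7152×0.33245 + 0.0722×0.26636 ≈ 0.28643
Lighter = 0.44852, Darker = 0.28643
Ratio = (L_lighter + 0.05) / (L_darker + 0.05)
Ratio = (0.44852 + 0.05) / (0.28643 + 0.05) = 0.49852 / 0.33643 ≈ 1.4818
Ratio ≈ 1.48:1


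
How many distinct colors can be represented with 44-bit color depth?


Colors = 2^bits = 2^44
= 17,592,186,044,416 colors


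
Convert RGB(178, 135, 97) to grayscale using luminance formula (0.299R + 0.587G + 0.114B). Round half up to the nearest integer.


Gray = 0.299×R + 0.587×G + 0.114×B
Gray = 0.299×178 + 0.587×135 + 0.114×97
Gray = 53.222 + 79.245 + 11.058
Gray = 143.525 → round half up → 144
Gray = 144


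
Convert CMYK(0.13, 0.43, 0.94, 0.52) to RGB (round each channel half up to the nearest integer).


R = 255 × (1-C) × (1-K) = 255 × 0.87 × 0.48 = 106.488 → 106
G = 255 × (1-M) × (1-K) = 255 × 0.57 × 0.48 = 69.768 → 70
B = 255 × (1-Y) × (1-K) = 255 × 0.06 × 0.48 = 7.344 → 7
= RGB(106, 70, 7)


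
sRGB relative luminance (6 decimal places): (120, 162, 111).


Linearize each channel (sRGB transfer function): c = v/255; c_lin = c/12.92 if c ≤ 0.04045, else ((c+0.055)/1.055)^2.4
  R: 120/255 ≈ 0.470588 > 0.04045 → ((0.470588+0.055)/1.055)^2.4 ≈ 0.187821
  G: 162/255 ≈ 0.635294 > 0.04045 → ((0.635294+0.055)/1.055)^2.4 ≈ 0.361307
  B: 111/255 ≈ 0.435294 > 0.04045 → ((0.435294+0.055)/1.055)^2.4 ≈ 0.158961
R_lin = 0.187821, G_lin = 0.361307, B_lin = 0.158961
L = 0.2126×R + 0.7152×G + 0.0722×B
L = 0.2126×0.187821 + 0.7152×0.361307 + 0.0722×0.158961
L ≈ 0.309814


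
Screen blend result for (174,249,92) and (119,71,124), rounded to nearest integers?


Screen: C = 255 - (255-A)×(255-B)/255, rounded to nearest integer
R: 255 - (255-174)×(255-119)/255 = 255 - 11016/255 ≈ 255 - 43.200 = 211.800 → 212
G: 255 - (255-249)×(255-71)/255 = 255 - 1104/255 ≈ 255 - 4.329 = 250.671 → 251
B: 255 - (255-92)×(255-124)/255 = 255 - 21353/255 ≈ 255 - 83.737 = 171.263 → 171
= RGB(212, 251, 171)


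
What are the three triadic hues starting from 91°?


Triadic: equally spaced at 120° intervals
H1 = 91°
H2 = (91 + 120) mod 360 = 211°
H3 = (91 + 240) mod 360 = 331°
Triadic = 91°, 211°, 331°


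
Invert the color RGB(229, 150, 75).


Invert: (255-R, 255-G, 255-B)
R: 255-229 = 26
G: 255-150 = 105
B: 255-75 = 180
= RGB(26, 105, 180)


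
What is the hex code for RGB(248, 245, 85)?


R = 248 → F8 (hex)
G = 245 → F5 (hex)
B = 85 → 55 (hex)
Hex = #F8F555


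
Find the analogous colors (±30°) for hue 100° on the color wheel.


Base hue: 100°
Left analog: (100 - 30) mod 360 = 70°
Right analog: (100 + 30) mod 360 = 130°
Analogous hues = 70° and 130°


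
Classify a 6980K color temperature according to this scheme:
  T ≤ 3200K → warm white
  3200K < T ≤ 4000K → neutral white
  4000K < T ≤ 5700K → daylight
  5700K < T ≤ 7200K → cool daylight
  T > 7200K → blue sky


Temperature: 6980K
5700K < 6980K ≤ 7200K → cool daylight
Classification: cool daylight


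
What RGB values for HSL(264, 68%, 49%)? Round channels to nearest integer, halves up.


H=264°, S=0.68, L=0.49
C = (1-|2L-1|)×S = (1-|-0.02|)×0.68 = 0.6664
H' = H/60 = 264/60 ≈ 4.4000; X = C×(1-|H' mod 2 - 1|) = 0.26656
m = L - C/2 = 0.49 - 0.3332 = 0.1568
Sector ⌊H'⌋ = 4 → (R',G',B') = (0.26656, 0.0, 0.6664)
RGB = ((R'+m)×255, (G'+m)×255, (B'+m)×255) = (107.9568, 39.984, 209.916)
Round half up → RGB(108, 40, 210)


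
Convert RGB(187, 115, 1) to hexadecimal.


R = 187 → BB (hex)
G = 115 → 73 (hex)
B = 1 → 01 (hex)
Hex = #BB7301


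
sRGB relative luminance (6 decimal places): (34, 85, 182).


Linearize each channel (sRGB transfer function): c = v/255; c_lin = c/12.92 if c ≤ 0.04045, else ((c+0.055)/1.055)^2.4
  R: 34/255 ≈ 0.133333 > 0.04045 → ((0.133333+0.055)/1.055)^2.4 ≈ 0.015996
  G: 85/255 ≈ 0.333333 > 0.04045 → ((0.333333+0.055)/1.055)^2.4 ≈ 0.090842
  B: 182/255 ≈ 0.713725 > 0.04045 → ((0.713725+0.055)/1.055)^2.4 ≈ 0.467784
R_lin = 0.015996, G_lin = 0.090842, B_lin = 0.467784
L = 0.2126×R + 0.7152×G + 0.0722×B
L = 0.2126×0.015996 + 0.7152×0.090842 + 0.0722×0.467784
L ≈ 0.102145


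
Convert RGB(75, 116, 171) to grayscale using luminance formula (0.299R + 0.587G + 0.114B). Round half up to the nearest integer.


Gray = 0.299×R + 0.587×G + 0.114×B
Gray = 0.299×75 + 0.587×116 + 0.114×171
Gray = 22.425 + 68.092 + 19.494
Gray = 110.011 → round half up → 110
Gray = 110


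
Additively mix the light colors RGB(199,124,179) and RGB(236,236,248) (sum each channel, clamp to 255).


Additive: each channel = min(255, C₁+C₂)
R: 199+236 = 435 → 255
G: 124+236 = 360 → 255
B: 179+248 = 427 → 255
= RGB(255, 255, 255)


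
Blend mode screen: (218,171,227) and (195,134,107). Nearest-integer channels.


Screen: C = 255 - (255-A)×(255-B)/255, rounded to nearest integer
R: 255 - (255-218)×(255-195)/255 = 255 - 2220/255 ≈ 255 - 8.706 = 246.294 → 246
G: 255 - (255-171)×(255-134)/255 = 255 - 10164/255 ≈ 255 - 39.859 = 215.141 → 215
B: 255 - (255-227)×(255-107)/255 = 255 - 4144/255 ≈ 255 - 16.251 = 238.749 → 239
= RGB(246, 215, 239)


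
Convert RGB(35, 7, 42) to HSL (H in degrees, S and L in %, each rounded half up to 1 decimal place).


Normalize: R'=35/255≈0.1373, G'=7/255≈0.0275, B'=42/255≈0.1647
Max=42/255, Min=7/255, Δ=Max-Min=35/255
L = (Max+Min)/2 = (42+7)/510 = 49/510 = 0.09607… → L = 9.6%
L ≤ 0.5 → S = Δ/(Max+Min) = 35/(42+7) = 35/49 = 0.71428… → S = 71.4%
(the 1/255 factors cancel in S and H, so raw channel differences can be used)
Max is B' → H = 60 × ((R-G)/Δ + 4) = 60 × ((35-7)/35 + 4)
  28/35 + 4 = 0.8 + 4 = 4.8
  H = 60 × 4.8 = 288° → H = 288.0°
= HSL(288.0°, 71.4%, 9.6%)


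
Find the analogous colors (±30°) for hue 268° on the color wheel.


Base hue: 268°
Left analog: (268 - 30) mod 360 = 238°
Right analog: (268 + 30) mod 360 = 298°
Analogous hues = 238° and 298°


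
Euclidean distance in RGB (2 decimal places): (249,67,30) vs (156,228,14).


d = √[(R₁-R₂)² + (G₁-G₂)² + (B₁-B₂)²]
d = √[(249-156)² + (67-228)² + (30-14)²]
d = √[8649 + 25921 + 256]
d = √34826
d ≈ 186.62


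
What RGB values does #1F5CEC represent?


1F → 31 (R)
5C → 92 (G)
EC → 236 (B)
= RGB(31, 92, 236)


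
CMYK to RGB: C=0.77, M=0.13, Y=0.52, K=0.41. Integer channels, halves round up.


R = 255 × (1-C) × (1-K) = 255 × 0.23 × 0.59 = 34.6035 → 35
G = 255 × (1-M) × (1-K) = 255 × 0.87 × 0.59 = 130.8915 → 131
B = 255 × (1-Y) × (1-K) = 255 × 0.48 × 0.59 = 72.216 → 72
= RGB(35, 131, 72)


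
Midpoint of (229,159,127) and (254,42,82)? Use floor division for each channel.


Midpoint: each channel = ⌊(C₁+C₂)/2⌋
R: ⌊(229+254)/2⌋ = 241
G: ⌊(159+42)/2⌋ = 100
B: ⌊(127+82)/2⌋ = 104
= RGB(241, 100, 104)


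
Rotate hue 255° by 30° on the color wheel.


New hue = (H + rotation) mod 360
New hue = (255 + 30) mod 360
= 285 mod 360
= 285°


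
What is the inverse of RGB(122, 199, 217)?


Invert: (255-R, 255-G, 255-B)
R: 255-122 = 133
G: 255-199 = 56
B: 255-217 = 38
= RGB(133, 56, 38)


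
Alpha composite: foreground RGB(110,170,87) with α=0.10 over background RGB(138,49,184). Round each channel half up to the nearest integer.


C = α×F + (1-α)×B, with 1-α = 0.90
R: 0.10×110 + 0.90×138 = 11.00 + 124.20 = 135.20 → 135
G: 0.10×170 + 0.90×49 = 17.00 + 44.10 = 61.10 → 61
B: 0.10×87 + 0.90×184 = 8.70 + 165.60 = 174.30 → 174
= RGB(135, 61, 174)


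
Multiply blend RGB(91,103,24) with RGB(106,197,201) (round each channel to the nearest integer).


Multiply: C = A×B/255, rounded to nearest integer
R: 91×106/255 = 9646/255 ≈ 37.827 → 38
G: 103×197/255 = 20291/255 ≈ 79.573 → 80
B: 24×201/255 = 4824/255 ≈ 18.918 → 19
= RGB(38, 80, 19)


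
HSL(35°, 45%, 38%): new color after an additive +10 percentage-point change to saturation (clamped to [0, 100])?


Original S = 45%
Adjustment = +10 percentage points
New S = 45 + (10) = 55
Clamp to [0, 100] → 55
= HSL(35°, 55%, 38%)


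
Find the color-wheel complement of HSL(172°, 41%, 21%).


Complement = opposite side of color wheel = hue + 180°
H' = (172 + 180) mod 360 = 352°
S and L unchanged.
= HSL(352°, 41%, 21%)


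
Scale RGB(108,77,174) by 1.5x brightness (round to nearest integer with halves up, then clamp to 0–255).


Multiply each channel by 1.5, round half up, clamp to [0, 255]
R: 108×1.5 = 162
G: 77×1.5 = 115.5 → round → 116
B: 174×1.5 = 261 → clamp → 255
= RGB(162, 116, 255)


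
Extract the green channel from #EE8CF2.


Color: #EE8CF2
R = EE = 238
G = 8C = 140
B = F2 = 242
Green = 140


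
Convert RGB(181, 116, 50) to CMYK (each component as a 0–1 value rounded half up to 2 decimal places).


R'=181/255≈0.7098, G'=116/255≈0.4549, B'=50/255≈0.1961
K = 1 - max(R',G',B') = 1 - 181/255 = 74/255 = 0.29019… → 0.29
(1-R'-K)/(1-K) simplifies to (max-R)/max with max = 181:
C = (181-181)/181 = 0/181 = 0 → 0.00
M = (181-116)/181 = 65/181 = 0.35911… → 0.36
Y = (181-50)/181 = 131/181 = 0.72375… → 0.72
= CMYK(0.00, 0.36, 0.72, 0.29)


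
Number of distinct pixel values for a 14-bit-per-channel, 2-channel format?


Total bits = 14 bits/channel × 2 channels = 28 bits
Distinct pixel values = 2^28
= 268,435,456 pixel values


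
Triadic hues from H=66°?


Triadic: equally spaced at 120° intervals
H1 = 66°
H2 = (66 + 120) mod 360 = 186°
H3 = (66 + 240) mod 360 = 306°
Triadic = 66°, 186°, 306°


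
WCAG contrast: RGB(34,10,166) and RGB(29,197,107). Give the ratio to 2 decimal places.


Linearize each sRGB channel c=v/255: c/12.92 if c ≤ 0.04045 else ((c+0.055)/1.055)^2.4
L = 0.2126×R_lin + 0.7152×G_lin + 0.0722×B_lin
Color 1 (34,10,166):
  R=34: 34/255≈0.1333 > 0.04045 → ((0.1333+0.055)/1.055)^2.4 ≈ 0.01600
  G=10: 10/255≈0.0392 ≤ 0.04045 → 0.0392/12.92 ≈ 0.00304
  B=166: 166/255≈0.6510 > 0.04045 → ((0.6510+0.055)/1.055)^2.4 ≈ 0.38133
  L1 = 0.2126×0.01600 + 0.7152×0.00304 + 0.0722×0.38133 ≈ 0.03310
Color 2 (29,197,107):
  R=29: 29/255≈0.1137 > 0.04045 → ((0.1137+0.055)/1.055)^2.4 ≈ 0.01229
  G=197: 197/255≈0.7725 > 0.04045 → ((0.7725+0.055)/1.055)^2.4 ≈ 0.55834
  B=107: 107/255≈0.4196 > 0.04045 → ((0.4196+0.055)/1.055)^2.4 ≈ 0.14703
  L2 = 0.2126×0.01229 + 0.7152×0.55834 + 0.0722×0.14703 ≈ 0.41255
Lighter = 0.41255, Darker = 0.03310
Ratio = (L_lighter + 0.05) / (L_darker + 0.05)
Ratio = (0.41255 + 0.05) / (0.03310 + 0.05) = 0.46255 / 0.08310 ≈ 5.5660
Ratio ≈ 5.57:1


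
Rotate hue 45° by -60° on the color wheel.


New hue = (H + rotation) mod 360
New hue = (45 -60) mod 360
= -15 mod 360
= 345°


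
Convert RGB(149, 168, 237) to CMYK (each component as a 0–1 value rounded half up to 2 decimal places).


R'=149/255≈0.5843, G'=168/255≈0.6588, B'=237/255≈0.9294
K = 1 - max(R',G',B') = 1 - 237/255 = 18/255 = 0.07058… → 0.07
(1-R'-K)/(1-K) simplifies to (max-R)/max with max = 237:
C = (237-149)/237 = 88/237 = 0.37130… → 0.37
M = (237-168)/237 = 69/237 = 0.29113… → 0.29
Y = (237-237)/237 = 0/237 = 0 → 0.00
= CMYK(0.37, 0.29, 0.00, 0.07)


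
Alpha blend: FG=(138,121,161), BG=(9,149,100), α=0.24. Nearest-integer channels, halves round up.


C = α×F + (1-α)×B, with 1-α = 0.76
R: 0.24×138 + 0.76×9 = 33.12 + 6.84 = 39.96 → 40
G: 0.24×121 + 0.76×149 = 29.04 + 113.24 = 142.28 → 142
B: 0.24×161 + 0.76×100 = 38.64 + 76.00 = 114.64 → 115
= RGB(40, 142, 115)


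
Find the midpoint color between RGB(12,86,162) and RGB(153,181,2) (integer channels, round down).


Midpoint: each channel = ⌊(C₁+C₂)/2⌋
R: ⌊(12+153)/2⌋ = 82
G: ⌊(86+181)/2⌋ = 133
B: ⌊(162+2)/2⌋ = 82
= RGB(82, 133, 82)


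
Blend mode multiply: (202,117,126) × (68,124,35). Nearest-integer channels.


Multiply: C = A×B/255, rounded to nearest integer
R: 202×68/255 = 13736/255 ≈ 53.867 → 54
G: 117×124/255 = 14508/255 ≈ 56.894 → 57
B: 126×35/255 = 4410/255 ≈ 17.294 → 17
= RGB(54, 57, 17)


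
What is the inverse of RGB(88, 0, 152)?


Invert: (255-R, 255-G, 255-B)
R: 255-88 = 167
G: 255-0 = 255
B: 255-152 = 103
= RGB(167, 255, 103)


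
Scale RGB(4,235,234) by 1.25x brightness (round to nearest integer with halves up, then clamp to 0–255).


Multiply each channel by 1.25, round half up, clamp to [0, 255]
R: 4×1.25 = 5
G: 235×1.25 = 293.75 → round → 294 → clamp → 255
B: 234×1.25 = 292.5 → round → 293 → clamp → 255
= RGB(5, 255, 255)


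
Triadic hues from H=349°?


Triadic: equally spaced at 120° intervals
H1 = 349°
H2 = (349 + 120) mod 360 = 109°
H3 = (349 + 240) mod 360 = 229°
Triadic = 349°, 109°, 229°


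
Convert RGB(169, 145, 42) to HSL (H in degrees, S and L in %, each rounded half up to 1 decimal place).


Normalize: R'=169/255≈0.6627, G'=145/255≈0.5686, B'=42/255≈0.1647
Max=169/255, Min=42/255, Δ=Max-Min=127/255
L = (Max+Min)/2 = (169+42)/510 = 211/510 = 0.41372… → L = 41.4%
L ≤ 0.5 → S = Δ/(Max+Min) = 127/(169+42) = 127/211 = 0.60189… → S = 60.2%
(the 1/255 factors cancel in S and H, so raw channel differences can be used)
Max is R' → H = 60 × (((G-B)/Δ) mod 6) = 60 × (((145-42)/127) mod 6)
  103/127 = 0.8110…
  H = 60 × 0.8110… = 48.661…° → H = 48.7°
= HSL(48.7°, 60.2%, 41.4%)


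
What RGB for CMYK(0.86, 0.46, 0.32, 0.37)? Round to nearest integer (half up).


R = 255 × (1-C) × (1-K) = 255 × 0.14 × 0.63 = 22.491 → 22
G = 255 × (1-M) × (1-K) = 255 × 0.54 × 0.63 = 86.751 → 87
B = 255 × (1-Y) × (1-K) = 255 × 0.68 × 0.63 = 109.242 → 109
= RGB(22, 87, 109)


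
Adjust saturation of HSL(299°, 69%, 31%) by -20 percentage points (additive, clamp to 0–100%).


Original S = 69%
Adjustment = -20 percentage points
New S = 69 + (-20) = 49
Clamp to [0, 100] → 49
= HSL(299°, 49%, 31%)


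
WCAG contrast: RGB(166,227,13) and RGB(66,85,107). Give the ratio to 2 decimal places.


Linearize each sRGB channel c=v/255: c/12.92 if c ≤ 0.04045 else ((c+0.055)/1.055)^2.4
L = 0.2126×R_lin + 0.7152×G_lin + 0.0722×B_lin
Color 1 (166,227,13):
  R=166: 166/255≈0.6510 > 0.04045 → ((0.6510+0.055)/1.055)^2.4 ≈ 0.38133
  G=227: 227/255≈0.8902 > 0.04045 → ((0.8902+0.055)/1.055)^2.4 ≈ 0.76815
  B=13: 13/255≈0.0510 > 0.04045 → ((0.0510+0.055)/1.055)^2.4 ≈ 0.00402
  L1 = 0.2126×0.38133 + 0.7152×0.76815 + 0.0722×0.00402 ≈ 0.63074
Color 2 (66,85,107):
  R=66: 66/255≈0.2588 > 0.04045 → ((0.2588+0.055)/1.055)^2.4 ≈ 0.05448
  G=85: 85/255≈0.3333 > 0.04045 → ((0.3333+0.055)/1.055)^2.4 ≈ 0.09084
  B=107: 107/255≈0.4196 > 0.04045 → ((0.4196+0.055)/1.055)^2.4 ≈ 0.14703
  L2 = 0.2126×0.05448 + 0.7152×0.09084 + 0.0722×0.14703 ≈ 0.08717
Lighter = 0.63074, Darker = 0.08717
Ratio = (L_lighter + 0.05) / (L_darker + 0.05)
Ratio = (0.63074 + 0.05) / (0.08717 + 0.05) = 0.68074 / 0.13717 ≈ 4.9628
Ratio ≈ 4.96:1
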